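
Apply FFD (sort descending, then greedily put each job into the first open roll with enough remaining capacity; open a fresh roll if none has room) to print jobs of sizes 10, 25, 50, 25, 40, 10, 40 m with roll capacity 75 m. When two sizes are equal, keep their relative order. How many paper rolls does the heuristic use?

3

Sorted descending: 50, 40, 40, 25, 25, 10, 10.
  50 → roll 1 (new)  [load 50/75]
  40 → roll 2 (new)  [load 40/75]
  40 → roll 3 (new)  [load 40/75]
  25 → roll 1  [load 75/75]
  25 → roll 2  [load 65/75]
  10 → roll 2  [load 75/75]
  10 → roll 3  [load 50/75]
3 paper rolls opened.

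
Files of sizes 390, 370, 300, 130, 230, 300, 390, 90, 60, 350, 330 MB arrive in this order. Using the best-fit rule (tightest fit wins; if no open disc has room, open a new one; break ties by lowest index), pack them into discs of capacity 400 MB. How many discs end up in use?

  390 → disc 1 (new)  [load 390/400]
  370 → disc 2 (new)  [load 370/400]
  300 → disc 3 (new)  [load 300/400]
  130 → disc 4 (new)  [load 130/400]
  230 → disc 4  [load 360/400]
  300 → disc 5 (new)  [load 300/400]
  390 → disc 6 (new)  [load 390/400]
  90 → disc 3  [load 390/400]
  60 → disc 5  [load 360/400]
  350 → disc 7 (new)  [load 350/400]
  330 → disc 8 (new)  [load 330/400]
8 discs opened.

8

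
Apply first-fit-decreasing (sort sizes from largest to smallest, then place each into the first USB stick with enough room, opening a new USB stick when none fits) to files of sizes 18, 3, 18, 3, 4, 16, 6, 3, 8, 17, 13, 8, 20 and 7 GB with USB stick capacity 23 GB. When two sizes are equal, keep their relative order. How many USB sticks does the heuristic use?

Sorted descending: 20, 18, 18, 17, 16, 13, 8, 8, 7, 6, 4, 3, 3, 3.
  20 → USB stick 1 (new)  [load 20/23]
  18 → USB stick 2 (new)  [load 18/23]
  18 → USB stick 3 (new)  [load 18/23]
  17 → USB stick 4 (new)  [load 17/23]
  16 → USB stick 5 (new)  [load 16/23]
  13 → USB stick 6 (new)  [load 13/23]
  8 → USB stick 6  [load 21/23]
  8 → USB stick 7 (new)  [load 8/23]
  7 → USB stick 5  [load 23/23]
  6 → USB stick 4  [load 23/23]
  4 → USB stick 2  [load 22/23]
  3 → USB stick 1  [load 23/23]
  3 → USB stick 3  [load 21/23]
  3 → USB stick 7  [load 11/23]
7 USB sticks opened.

7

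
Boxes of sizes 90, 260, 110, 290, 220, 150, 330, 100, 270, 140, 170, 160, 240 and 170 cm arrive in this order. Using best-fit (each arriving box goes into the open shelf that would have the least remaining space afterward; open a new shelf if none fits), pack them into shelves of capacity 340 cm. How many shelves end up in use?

  90 → shelf 1 (new)  [load 90/340]
  260 → shelf 2 (new)  [load 260/340]
  110 → shelf 1  [load 200/340]
  290 → shelf 3 (new)  [load 290/340]
  220 → shelf 4 (new)  [load 220/340]
  150 → shelf 5 (new)  [load 150/340]
  330 → shelf 6 (new)  [load 330/340]
  100 → shelf 4  [load 320/340]
  270 → shelf 7 (new)  [load 270/340]
  140 → shelf 1  [load 340/340]
  170 → shelf 5  [load 320/340]
  160 → shelf 8 (new)  [load 160/340]
  240 → shelf 9 (new)  [load 240/340]
  170 → shelf 8  [load 330/340]
9 shelves opened.

9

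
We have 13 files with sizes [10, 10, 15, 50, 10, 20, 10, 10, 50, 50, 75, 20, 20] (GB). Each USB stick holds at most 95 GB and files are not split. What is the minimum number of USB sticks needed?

Total = 75 + 50 + 50 + 50 + 20 + 20 + 20 + 15 + 10 + 10 + 10 + 10 + 10 = 350 GB.
Lower bound: ⌈350/95⌉ = 4 USB sticks.
A packing using 4 USB sticks:
  USB stick 1: 75 + 20 = 95
  USB stick 2: 50 + 20 + 20 = 90
  USB stick 3: 50 + 15 + 10 + 10 + 10 = 95
  USB stick 4: 50 + 10 + 10 = 70
This matches the lower bound, so 4 is optimal.

4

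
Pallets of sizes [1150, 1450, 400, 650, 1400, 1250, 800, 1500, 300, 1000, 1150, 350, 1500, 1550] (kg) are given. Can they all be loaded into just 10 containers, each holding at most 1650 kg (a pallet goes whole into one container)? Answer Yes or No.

A valid assignment using 10 containers:
  container 1: 1550 = 1550
  container 2: 1500 = 1500
  container 3: 1500 = 1500
  container 4: 1450 = 1450
  container 5: 1400 = 1400
  container 6: 1250 + 400 = 1650
  container 7: 1150 + 350 = 1500
  container 8: 1150 + 300 = 1450
  container 9: 1000 + 650 = 1650
  container 10: 800 = 800
Every load is within 1650 kg, so 10 containers suffice.

Yes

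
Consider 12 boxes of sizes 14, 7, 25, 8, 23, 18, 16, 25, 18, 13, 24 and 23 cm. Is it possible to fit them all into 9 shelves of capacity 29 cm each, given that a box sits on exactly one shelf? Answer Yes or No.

A valid assignment using 9 shelves:
  shelf 1: 25 = 25
  shelf 2: 25 = 25
  shelf 3: 24 = 24
  shelf 4: 23 = 23
  shelf 5: 23 = 23
  shelf 6: 18 + 8 = 26
  shelf 7: 18 + 7 = 25
  shelf 8: 16 + 13 = 29
  shelf 9: 14 = 14
Every load is within 29 cm, so 9 shelves suffice.

Yes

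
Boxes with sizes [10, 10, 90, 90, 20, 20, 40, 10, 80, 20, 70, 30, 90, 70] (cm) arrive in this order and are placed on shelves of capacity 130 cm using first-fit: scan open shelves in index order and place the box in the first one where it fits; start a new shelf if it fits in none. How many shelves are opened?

6

  10 → shelf 1 (new)  [load 10/130]
  10 → shelf 1  [load 20/130]
  90 → shelf 1  [load 110/130]
  90 → shelf 2 (new)  [load 90/130]
  20 → shelf 1  [load 130/130]
  20 → shelf 2  [load 110/130]
  40 → shelf 3 (new)  [load 40/130]
  10 → shelf 2  [load 120/130]
  80 → shelf 3  [load 120/130]
  20 → shelf 4 (new)  [load 20/130]
  70 → shelf 4  [load 90/130]
  30 → shelf 4  [load 120/130]
  90 → shelf 5 (new)  [load 90/130]
  70 → shelf 6 (new)  [load 70/130]
6 shelves opened.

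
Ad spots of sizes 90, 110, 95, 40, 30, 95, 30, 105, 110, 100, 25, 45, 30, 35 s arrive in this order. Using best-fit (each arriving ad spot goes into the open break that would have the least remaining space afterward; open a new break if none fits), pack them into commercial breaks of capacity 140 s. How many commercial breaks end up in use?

  90 → break 1 (new)  [load 90/140]
  110 → break 2 (new)  [load 110/140]
  95 → break 3 (new)  [load 95/140]
  40 → break 3  [load 135/140]
  30 → break 2  [load 140/140]
  95 → break 4 (new)  [load 95/140]
  30 → break 4  [load 125/140]
  105 → break 5 (new)  [load 105/140]
  110 → break 6 (new)  [load 110/140]
  100 → break 7 (new)  [load 100/140]
  25 → break 6  [load 135/140]
  45 → break 1  [load 135/140]
  30 → break 5  [load 135/140]
  35 → break 7  [load 135/140]
7 commercial breaks opened.

7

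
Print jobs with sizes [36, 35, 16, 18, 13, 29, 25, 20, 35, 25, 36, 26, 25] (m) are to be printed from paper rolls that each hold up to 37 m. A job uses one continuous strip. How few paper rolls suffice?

11

Total = 36 + 36 + 35 + 35 + 29 + 26 + 25 + 25 + 25 + 20 + 18 + 16 + 13 = 339 m.
Lower bound: ⌈339/37⌉ = 10 paper rolls.
A packing using 11 paper rolls:
  roll 1: 36 = 36
  roll 2: 36 = 36
  roll 3: 35 = 35
  roll 4: 35 = 35
  roll 5: 29 = 29
  roll 6: 26 = 26
  roll 7: 25 = 25
  roll 8: 25 = 25
  roll 9: 25 = 25
  roll 10: 20 + 16 = 36
  roll 11: 18 + 13 = 31
No arrangement into 10 paper rolls stays within capacity, so 11 is optimal.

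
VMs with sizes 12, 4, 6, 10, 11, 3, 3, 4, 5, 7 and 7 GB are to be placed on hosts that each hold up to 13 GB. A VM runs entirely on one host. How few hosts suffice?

Total = 12 + 11 + 10 + 7 + 7 + 6 + 5 + 4 + 4 + 3 + 3 = 72 GB.
Lower bound: ⌈72/13⌉ = 6 hosts.
A packing using 6 hosts:
  host 1: 12 = 12
  host 2: 11 = 11
  host 3: 10 + 3 = 13
  host 4: 7 + 6 = 13
  host 5: 7 + 5 = 12
  host 6: 4 + 4 + 3 = 11
This matches the lower bound, so 6 is optimal.

6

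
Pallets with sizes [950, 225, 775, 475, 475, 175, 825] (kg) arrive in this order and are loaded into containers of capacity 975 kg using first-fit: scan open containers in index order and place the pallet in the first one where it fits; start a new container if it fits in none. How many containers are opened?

  950 → container 1 (new)  [load 950/975]
  225 → container 2 (new)  [load 225/975]
  775 → container 3 (new)  [load 775/975]
  475 → container 2  [load 700/975]
  475 → container 4 (new)  [load 475/975]
  175 → container 2  [load 875/975]
  825 → container 5 (new)  [load 825/975]
5 containers opened.

5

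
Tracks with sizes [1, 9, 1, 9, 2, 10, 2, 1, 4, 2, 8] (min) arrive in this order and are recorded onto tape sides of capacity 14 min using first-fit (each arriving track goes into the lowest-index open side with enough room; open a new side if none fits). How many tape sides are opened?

4

  1 → side 1 (new)  [load 1/14]
  9 → side 1  [load 10/14]
  1 → side 1  [load 11/14]
  9 → side 2 (new)  [load 9/14]
  2 → side 1  [load 13/14]
  10 → side 3 (new)  [load 10/14]
  2 → side 2  [load 11/14]
  1 → side 1  [load 14/14]
  4 → side 3  [load 14/14]
  2 → side 2  [load 13/14]
  8 → side 4 (new)  [load 8/14]
4 tape sides opened.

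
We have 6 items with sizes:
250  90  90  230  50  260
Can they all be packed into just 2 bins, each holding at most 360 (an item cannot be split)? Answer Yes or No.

Total = 970; ⌈970/360⌉ = 3.
At least 3 bins are required, but only 2 are allowed.

No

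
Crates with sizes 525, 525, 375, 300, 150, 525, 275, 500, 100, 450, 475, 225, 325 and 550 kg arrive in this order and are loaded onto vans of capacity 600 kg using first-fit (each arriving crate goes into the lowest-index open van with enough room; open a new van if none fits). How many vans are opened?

10

  525 → van 1 (new)  [load 525/600]
  525 → van 2 (new)  [load 525/600]
  375 → van 3 (new)  [load 375/600]
  300 → van 4 (new)  [load 300/600]
  150 → van 3  [load 525/600]
  525 → van 5 (new)  [load 525/600]
  275 → van 4  [load 575/600]
  500 → van 6 (new)  [load 500/600]
  100 → van 6  [load 600/600]
  450 → van 7 (new)  [load 450/600]
  475 → van 8 (new)  [load 475/600]
  225 → van 9 (new)  [load 225/600]
  325 → van 9  [load 550/600]
  550 → van 10 (new)  [load 550/600]
10 vans opened.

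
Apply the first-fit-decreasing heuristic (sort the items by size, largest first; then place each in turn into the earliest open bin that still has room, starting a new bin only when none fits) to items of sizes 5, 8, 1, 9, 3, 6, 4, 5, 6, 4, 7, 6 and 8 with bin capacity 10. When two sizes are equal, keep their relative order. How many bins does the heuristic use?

Sorted descending: 9, 8, 8, 7, 6, 6, 6, 5, 5, 4, 4, 3, 1.
  9 → bin 1 (new)  [load 9/10]
  8 → bin 2 (new)  [load 8/10]
  8 → bin 3 (new)  [load 8/10]
  7 → bin 4 (new)  [load 7/10]
  6 → bin 5 (new)  [load 6/10]
  6 → bin 6 (new)  [load 6/10]
  6 → bin 7 (new)  [load 6/10]
  5 → bin 8 (new)  [load 5/10]
  5 → bin 8  [load 10/10]
  4 → bin 5  [load 10/10]
  4 → bin 6  [load 10/10]
  3 → bin 4  [load 10/10]
  1 → bin 1  [load 10/10]
8 bins opened.

8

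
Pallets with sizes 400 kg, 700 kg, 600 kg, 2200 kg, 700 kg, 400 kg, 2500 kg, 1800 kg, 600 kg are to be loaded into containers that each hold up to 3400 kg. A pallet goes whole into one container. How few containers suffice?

Total = 2500 + 2200 + 1800 + 700 + 700 + 600 + 600 + 400 + 400 = 9900 kg.
Lower bound: ⌈9900/3400⌉ = 3 containers.
A packing using 3 containers:
  container 1: 2500 + 700 = 3200
  container 2: 2200 + 700 + 400 = 3300
  container 3: 1800 + 600 + 600 + 400 = 3400
This matches the lower bound, so 3 is optimal.

3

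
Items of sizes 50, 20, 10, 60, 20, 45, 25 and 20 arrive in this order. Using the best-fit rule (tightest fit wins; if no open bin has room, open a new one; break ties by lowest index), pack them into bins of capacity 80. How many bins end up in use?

  50 → bin 1 (new)  [load 50/80]
  20 → bin 1  [load 70/80]
  10 → bin 1  [load 80/80]
  60 → bin 2 (new)  [load 60/80]
  20 → bin 2  [load 80/80]
  45 → bin 3 (new)  [load 45/80]
  25 → bin 3  [load 70/80]
  20 → bin 4 (new)  [load 20/80]
4 bins opened.

4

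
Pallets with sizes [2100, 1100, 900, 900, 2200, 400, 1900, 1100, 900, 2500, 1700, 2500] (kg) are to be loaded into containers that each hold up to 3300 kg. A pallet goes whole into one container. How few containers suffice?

7

Total = 2500 + 2500 + 2200 + 2100 + 1900 + 1700 + 1100 + 1100 + 900 + 900 + 900 + 400 = 18200 kg.
Lower bound: ⌈18200/3300⌉ = 6 containers.
A packing using 7 containers:
  container 1: 2500 + 400 = 2900
  container 2: 2500 = 2500
  container 3: 2200 + 1100 = 3300
  container 4: 2100 + 1100 = 3200
  container 5: 1900 + 900 = 2800
  container 6: 1700 + 900 = 2600
  container 7: 900 = 900
No arrangement into 6 containers stays within capacity, so 7 is optimal.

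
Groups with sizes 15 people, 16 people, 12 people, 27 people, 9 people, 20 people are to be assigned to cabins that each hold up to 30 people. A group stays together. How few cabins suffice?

Total = 27 + 20 + 16 + 15 + 12 + 9 = 99 people.
Lower bound: ⌈99/30⌉ = 4 cabins.
A packing using 4 cabins:
  cabin 1: 27 = 27
  cabin 2: 20 + 9 = 29
  cabin 3: 16 + 12 = 28
  cabin 4: 15 = 15
This matches the lower bound, so 4 is optimal.

4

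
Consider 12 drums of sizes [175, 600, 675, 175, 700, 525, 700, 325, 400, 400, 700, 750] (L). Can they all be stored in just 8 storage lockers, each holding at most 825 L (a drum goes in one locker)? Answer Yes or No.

No

Total = 6125 L; ⌈6125/825⌉ = 8.
The bound of 8 does not rule out 8, but exhaustive search shows no assignment into 8 storage lockers of capacity 825 L exists — the minimum is 9.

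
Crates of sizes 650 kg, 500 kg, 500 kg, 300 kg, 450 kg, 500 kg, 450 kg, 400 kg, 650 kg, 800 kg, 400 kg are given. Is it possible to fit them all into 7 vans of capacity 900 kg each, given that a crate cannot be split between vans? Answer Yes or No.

Yes

A valid assignment using 7 vans:
  van 1: 800 = 800
  van 2: 650 = 650
  van 3: 650 = 650
  van 4: 500 + 400 = 900
  van 5: 500 + 400 = 900
  van 6: 500 + 300 = 800
  van 7: 450 + 450 = 900
Every load is within 900 kg, so 7 vans suffice.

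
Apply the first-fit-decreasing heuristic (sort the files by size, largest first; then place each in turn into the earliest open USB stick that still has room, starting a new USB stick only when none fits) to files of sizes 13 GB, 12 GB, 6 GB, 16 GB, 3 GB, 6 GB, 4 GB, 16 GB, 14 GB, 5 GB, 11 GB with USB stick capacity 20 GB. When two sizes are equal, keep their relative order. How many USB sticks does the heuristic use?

6

Sorted descending: 16, 16, 14, 13, 12, 11, 6, 6, 5, 4, 3.
  16 → USB stick 1 (new)  [load 16/20]
  16 → USB stick 2 (new)  [load 16/20]
  14 → USB stick 3 (new)  [load 14/20]
  13 → USB stick 4 (new)  [load 13/20]
  12 → USB stick 5 (new)  [load 12/20]
  11 → USB stick 6 (new)  [load 11/20]
  6 → USB stick 3  [load 20/20]
  6 → USB stick 4  [load 19/20]
  5 → USB stick 5  [load 17/20]
  4 → USB stick 1  [load 20/20]
  3 → USB stick 2  [load 19/20]
6 USB sticks opened.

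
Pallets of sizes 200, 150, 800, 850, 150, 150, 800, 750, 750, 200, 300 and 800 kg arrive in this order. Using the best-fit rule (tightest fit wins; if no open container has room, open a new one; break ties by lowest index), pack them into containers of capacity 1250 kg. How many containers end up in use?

6

  200 → container 1 (new)  [load 200/1250]
  150 → container 1  [load 350/1250]
  800 → container 1  [load 1150/1250]
  850 → container 2 (new)  [load 850/1250]
  150 → container 2  [load 1000/1250]
  150 → container 2  [load 1150/1250]
  800 → container 3 (new)  [load 800/1250]
  750 → container 4 (new)  [load 750/1250]
  750 → container 5 (new)  [load 750/1250]
  200 → container 3  [load 1000/1250]
  300 → container 4  [load 1050/1250]
  800 → container 6 (new)  [load 800/1250]
6 containers opened.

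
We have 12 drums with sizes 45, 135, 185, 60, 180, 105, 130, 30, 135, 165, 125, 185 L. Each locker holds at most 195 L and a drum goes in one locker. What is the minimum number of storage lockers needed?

Total = 185 + 185 + 180 + 165 + 135 + 135 + 130 + 125 + 105 + 60 + 45 + 30 = 1480 L.
Lower bound: ⌈1480/195⌉ = 8 storage lockers.
Also, 9 drums each exceed 195/2 L, and no two of those can share a locker, so at least 9 storage lockers are needed.
A packing using 9 storage lockers:
  locker 1: 185 = 185
  locker 2: 185 = 185
  locker 3: 180 = 180
  locker 4: 165 + 30 = 195
  locker 5: 135 + 60 = 195
  locker 6: 135 + 45 = 180
  locker 7: 130 = 130
  locker 8: 125 = 125
  locker 9: 105 = 105
This matches the lower bound, so 9 is optimal.

9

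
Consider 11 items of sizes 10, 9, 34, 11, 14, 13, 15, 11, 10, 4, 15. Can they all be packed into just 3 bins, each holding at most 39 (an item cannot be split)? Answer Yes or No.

Total = 146; ⌈146/39⌉ = 4.
At least 4 bins are required, but only 3 are allowed.

No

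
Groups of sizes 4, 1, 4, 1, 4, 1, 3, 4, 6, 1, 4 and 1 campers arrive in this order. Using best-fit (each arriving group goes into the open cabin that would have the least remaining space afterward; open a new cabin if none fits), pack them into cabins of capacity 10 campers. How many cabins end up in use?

  4 → cabin 1 (new)  [load 4/10]
  1 → cabin 1  [load 5/10]
  4 → cabin 1  [load 9/10]
  1 → cabin 1  [load 10/10]
  4 → cabin 2 (new)  [load 4/10]
  1 → cabin 2  [load 5/10]
  3 → cabin 2  [load 8/10]
  4 → cabin 3 (new)  [load 4/10]
  6 → cabin 3  [load 10/10]
  1 → cabin 2  [load 9/10]
  4 → cabin 4 (new)  [load 4/10]
  1 → cabin 2  [load 10/10]
4 cabins opened.

4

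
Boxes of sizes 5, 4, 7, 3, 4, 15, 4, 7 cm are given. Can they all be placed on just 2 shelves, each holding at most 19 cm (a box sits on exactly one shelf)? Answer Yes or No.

No

Total = 49 cm; ⌈49/19⌉ = 3.
At least 3 shelves are required, but only 2 are allowed.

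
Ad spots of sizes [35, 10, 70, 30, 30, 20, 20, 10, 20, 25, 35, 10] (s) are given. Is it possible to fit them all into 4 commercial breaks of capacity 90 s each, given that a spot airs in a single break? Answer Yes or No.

Yes

A valid assignment using 4 commercial breaks:
  break 1: 70 + 20 = 90
  break 2: 35 + 35 + 20 = 90
  break 3: 30 + 30 + 25 = 85
  break 4: 20 + 10 + 10 + 10 = 50
Every load is within 90 s, so 4 commercial breaks suffice.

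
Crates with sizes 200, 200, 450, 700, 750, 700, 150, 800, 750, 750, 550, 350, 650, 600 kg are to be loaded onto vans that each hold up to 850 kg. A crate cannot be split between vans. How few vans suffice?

10

Total = 800 + 750 + 750 + 750 + 700 + 700 + 650 + 600 + 550 + 450 + 350 + 200 + 200 + 150 = 7600 kg.
Lower bound: ⌈7600/850⌉ = 9 vans.
Also, 10 crates each exceed 425 kg, and no two of those can share a van, so at least 10 vans are needed.
A packing using 10 vans:
  van 1: 800 = 800
  van 2: 750 = 750
  van 3: 750 = 750
  van 4: 750 = 750
  van 5: 700 + 150 = 850
  van 6: 700 = 700
  van 7: 650 + 200 = 850
  van 8: 600 + 200 = 800
  van 9: 550 = 550
  van 10: 450 + 350 = 800
This matches the lower bound, so 10 is optimal.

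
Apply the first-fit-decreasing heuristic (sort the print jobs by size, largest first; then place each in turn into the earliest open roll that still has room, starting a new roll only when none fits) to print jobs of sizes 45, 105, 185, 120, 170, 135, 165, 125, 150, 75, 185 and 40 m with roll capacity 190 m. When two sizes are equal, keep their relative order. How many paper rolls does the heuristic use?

Sorted descending: 185, 185, 170, 165, 150, 135, 125, 120, 105, 75, 45, 40.
  185 → roll 1 (new)  [load 185/190]
  185 → roll 2 (new)  [load 185/190]
  170 → roll 3 (new)  [load 170/190]
  165 → roll 4 (new)  [load 165/190]
  150 → roll 5 (new)  [load 150/190]
  135 → roll 6 (new)  [load 135/190]
  125 → roll 7 (new)  [load 125/190]
  120 → roll 8 (new)  [load 120/190]
  105 → roll 9 (new)  [load 105/190]
  75 → roll 9  [load 180/190]
  45 → roll 6  [load 180/190]
  40 → roll 5  [load 190/190]
9 paper rolls opened.

9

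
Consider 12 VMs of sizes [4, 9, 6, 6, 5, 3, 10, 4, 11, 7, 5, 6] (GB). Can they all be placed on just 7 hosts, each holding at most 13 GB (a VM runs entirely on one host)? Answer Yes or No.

A valid assignment using 7 hosts:
  host 1: 11 = 11
  host 2: 10 + 3 = 13
  host 3: 9 + 4 = 13
  host 4: 7 + 6 = 13
  host 5: 6 + 6 = 12
  host 6: 5 + 5 = 10
  host 7: 4 = 4
Every load is within 13 GB, so 7 hosts suffice.

Yes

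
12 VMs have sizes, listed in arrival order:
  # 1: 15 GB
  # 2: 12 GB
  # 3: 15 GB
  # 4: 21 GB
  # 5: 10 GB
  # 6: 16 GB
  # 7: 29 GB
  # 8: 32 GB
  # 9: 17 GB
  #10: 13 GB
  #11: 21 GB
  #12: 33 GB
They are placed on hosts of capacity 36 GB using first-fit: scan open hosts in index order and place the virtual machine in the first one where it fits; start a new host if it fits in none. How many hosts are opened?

  15 → host 1 (new)  [load 15/36]
  12 → host 1  [load 27/36]
  15 → host 2 (new)  [load 15/36]
  21 → host 2  [load 36/36]
  10 → host 3 (new)  [load 10/36]
  16 → host 3  [load 26/36]
  29 → host 4 (new)  [load 29/36]
  32 → host 5 (new)  [load 32/36]
  17 → host 6 (new)  [load 17/36]
  13 → host 6  [load 30/36]
  21 → host 7 (new)  [load 21/36]
  33 → host 8 (new)  [load 33/36]
8 hosts opened.

8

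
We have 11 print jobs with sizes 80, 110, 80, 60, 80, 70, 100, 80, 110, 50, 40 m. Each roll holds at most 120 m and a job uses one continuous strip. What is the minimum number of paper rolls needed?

9

Total = 110 + 110 + 100 + 80 + 80 + 80 + 80 + 70 + 60 + 50 + 40 = 860 m.
Lower bound: ⌈860/120⌉ = 8 paper rolls.
A packing using 9 paper rolls:
  roll 1: 110 = 110
  roll 2: 110 = 110
  roll 3: 100 = 100
  roll 4: 80 + 40 = 120
  roll 5: 80 = 80
  roll 6: 80 = 80
  roll 7: 80 = 80
  roll 8: 70 + 50 = 120
  roll 9: 60 = 60
No arrangement into 8 paper rolls stays within capacity, so 9 is optimal.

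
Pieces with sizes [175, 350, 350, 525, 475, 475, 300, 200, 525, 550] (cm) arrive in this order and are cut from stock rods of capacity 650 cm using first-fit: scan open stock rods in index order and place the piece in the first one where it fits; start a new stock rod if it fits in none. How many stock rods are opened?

8

  175 → stock rod 1 (new)  [load 175/650]
  350 → stock rod 1  [load 525/650]
  350 → stock rod 2 (new)  [load 350/650]
  525 → stock rod 3 (new)  [load 525/650]
  475 → stock rod 4 (new)  [load 475/650]
  475 → stock rod 5 (new)  [load 475/650]
  300 → stock rod 2  [load 650/650]
  200 → stock rod 6 (new)  [load 200/650]
  525 → stock rod 7 (new)  [load 525/650]
  550 → stock rod 8 (new)  [load 550/650]
8 stock rods opened.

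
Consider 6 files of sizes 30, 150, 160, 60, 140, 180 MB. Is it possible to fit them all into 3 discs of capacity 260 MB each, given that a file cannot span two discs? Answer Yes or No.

Total = 720 MB; ⌈720/260⌉ = 3.
4 files each exceed half the capacity and cannot share a disc, forcing at least 4 discs.
At least 4 discs are required, but only 3 are allowed.

No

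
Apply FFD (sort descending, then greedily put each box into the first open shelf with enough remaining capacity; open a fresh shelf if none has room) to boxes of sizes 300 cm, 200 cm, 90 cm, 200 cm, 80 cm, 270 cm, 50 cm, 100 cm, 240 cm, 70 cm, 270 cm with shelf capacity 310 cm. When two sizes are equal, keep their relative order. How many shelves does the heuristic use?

Sorted descending: 300, 270, 270, 240, 200, 200, 100, 90, 80, 70, 50.
  300 → shelf 1 (new)  [load 300/310]
  270 → shelf 2 (new)  [load 270/310]
  270 → shelf 3 (new)  [load 270/310]
  240 → shelf 4 (new)  [load 240/310]
  200 → shelf 5 (new)  [load 200/310]
  200 → shelf 6 (new)  [load 200/310]
  100 → shelf 5  [load 300/310]
  90 → shelf 6  [load 290/310]
  80 → shelf 7 (new)  [load 80/310]
  70 → shelf 4  [load 310/310]
  50 → shelf 7  [load 130/310]
7 shelves opened.

7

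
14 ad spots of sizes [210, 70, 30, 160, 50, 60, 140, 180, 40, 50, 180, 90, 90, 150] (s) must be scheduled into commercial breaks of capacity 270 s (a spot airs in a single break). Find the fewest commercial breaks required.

Total = 210 + 180 + 180 + 160 + 150 + 140 + 90 + 90 + 70 + 60 + 50 + 50 + 40 + 30 = 1500 s.
Lower bound: ⌈1500/270⌉ = 6 commercial breaks.
A packing using 6 commercial breaks:
  break 1: 210 + 60 = 270
  break 2: 180 + 90 = 270
  break 3: 180 + 90 = 270
  break 4: 160 + 70 + 40 = 270
  break 5: 150 + 50 + 50 = 250
  break 6: 140 + 30 = 170
This matches the lower bound, so 6 is optimal.

6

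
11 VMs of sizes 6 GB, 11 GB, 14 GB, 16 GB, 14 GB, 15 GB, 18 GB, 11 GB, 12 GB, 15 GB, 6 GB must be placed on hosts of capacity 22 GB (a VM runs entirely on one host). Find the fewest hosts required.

Total = 18 + 16 + 15 + 15 + 14 + 14 + 12 + 11 + 11 + 6 + 6 = 138 GB.
Lower bound: ⌈138/22⌉ = 7 hosts.
A packing using 8 hosts:
  host 1: 18 = 18
  host 2: 16 + 6 = 22
  host 3: 15 + 6 = 21
  host 4: 15 = 15
  host 5: 14 = 14
  host 6: 14 = 14
  host 7: 12 = 12
  host 8: 11 + 11 = 22
No arrangement into 7 hosts stays within capacity, so 8 is optimal.

8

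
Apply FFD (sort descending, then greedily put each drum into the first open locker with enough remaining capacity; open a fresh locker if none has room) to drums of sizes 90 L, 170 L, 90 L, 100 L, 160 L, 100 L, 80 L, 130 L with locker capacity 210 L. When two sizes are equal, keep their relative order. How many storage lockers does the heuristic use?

Sorted descending: 170, 160, 130, 100, 100, 90, 90, 80.
  170 → locker 1 (new)  [load 170/210]
  160 → locker 2 (new)  [load 160/210]
  130 → locker 3 (new)  [load 130/210]
  100 → locker 4 (new)  [load 100/210]
  100 → locker 4  [load 200/210]
  90 → locker 5 (new)  [load 90/210]
  90 → locker 5  [load 180/210]
  80 → locker 3  [load 210/210]
5 storage lockers opened.

5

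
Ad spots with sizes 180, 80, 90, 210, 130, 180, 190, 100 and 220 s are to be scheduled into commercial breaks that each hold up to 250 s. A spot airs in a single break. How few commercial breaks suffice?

Total = 220 + 210 + 190 + 180 + 180 + 130 + 100 + 90 + 80 = 1380 s.
Lower bound: ⌈1380/250⌉ = 6 commercial breaks.
A packing using 7 commercial breaks:
  break 1: 220 = 220
  break 2: 210 = 210
  break 3: 190 = 190
  break 4: 180 = 180
  break 5: 180 = 180
  break 6: 130 + 100 = 230
  break 7: 90 + 80 = 170
No arrangement into 6 commercial breaks stays within capacity, so 7 is optimal.

7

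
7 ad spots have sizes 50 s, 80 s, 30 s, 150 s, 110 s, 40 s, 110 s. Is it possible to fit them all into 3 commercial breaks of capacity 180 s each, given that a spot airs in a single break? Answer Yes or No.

Total = 570 s; ⌈570/180⌉ = 4.
At least 4 commercial breaks are required, but only 3 are allowed.

No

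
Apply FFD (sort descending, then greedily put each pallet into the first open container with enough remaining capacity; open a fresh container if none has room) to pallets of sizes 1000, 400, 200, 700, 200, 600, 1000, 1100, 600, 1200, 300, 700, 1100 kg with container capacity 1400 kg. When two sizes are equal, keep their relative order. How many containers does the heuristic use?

Sorted descending: 1200, 1100, 1100, 1000, 1000, 700, 700, 600, 600, 400, 300, 200, 200.
  1200 → container 1 (new)  [load 1200/1400]
  1100 → container 2 (new)  [load 1100/1400]
  1100 → container 3 (new)  [load 1100/1400]
  1000 → container 4 (new)  [load 1000/1400]
  1000 → container 5 (new)  [load 1000/1400]
  700 → container 6 (new)  [load 700/1400]
  700 → container 6  [load 1400/1400]
  600 → container 7 (new)  [load 600/1400]
  600 → container 7  [load 1200/1400]
  400 → container 4  [load 1400/1400]
  300 → container 2  [load 1400/1400]
  200 → container 1  [load 1400/1400]
  200 → container 3  [load 1300/1400]
7 containers opened.

7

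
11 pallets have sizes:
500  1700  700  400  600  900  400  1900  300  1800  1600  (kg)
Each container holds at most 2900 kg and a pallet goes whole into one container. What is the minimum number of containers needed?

Total = 1900 + 1800 + 1700 + 1600 + 900 + 700 + 600 + 500 + 400 + 400 + 300 = 10800 kg.
Lower bound: ⌈10800/2900⌉ = 4 containers.
A packing using 4 containers:
  container 1: 1900 + 900 = 2800
  container 2: 1800 + 700 + 400 = 2900
  container 3: 1700 + 600 + 500 = 2800
  container 4: 1600 + 400 + 300 = 2300
This matches the lower bound, so 4 is optimal.

4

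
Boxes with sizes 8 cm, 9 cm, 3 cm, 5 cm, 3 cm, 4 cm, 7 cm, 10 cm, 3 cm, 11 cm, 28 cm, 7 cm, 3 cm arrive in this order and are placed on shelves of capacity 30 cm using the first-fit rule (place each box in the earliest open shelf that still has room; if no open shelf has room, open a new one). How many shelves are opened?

4

  8 → shelf 1 (new)  [load 8/30]
  9 → shelf 1  [load 17/30]
  3 → shelf 1  [load 20/30]
  5 → shelf 1  [load 25/30]
  3 → shelf 1  [load 28/30]
  4 → shelf 2 (new)  [load 4/30]
  7 → shelf 2  [load 11/30]
  10 → shelf 2  [load 21/30]
  3 → shelf 2  [load 24/30]
  11 → shelf 3 (new)  [load 11/30]
  28 → shelf 4 (new)  [load 28/30]
  7 → shelf 3  [load 18/30]
  3 → shelf 2  [load 27/30]
4 shelves opened.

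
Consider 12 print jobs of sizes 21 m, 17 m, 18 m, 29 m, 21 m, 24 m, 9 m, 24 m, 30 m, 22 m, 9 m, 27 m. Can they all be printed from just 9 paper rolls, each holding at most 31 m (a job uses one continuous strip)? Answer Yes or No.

No

Total = 251 m; ⌈251/31⌉ = 9.
10 print jobs each exceed half the capacity and cannot share a roll, forcing at least 10 paper rolls.
At least 10 paper rolls are required, but only 9 are allowed.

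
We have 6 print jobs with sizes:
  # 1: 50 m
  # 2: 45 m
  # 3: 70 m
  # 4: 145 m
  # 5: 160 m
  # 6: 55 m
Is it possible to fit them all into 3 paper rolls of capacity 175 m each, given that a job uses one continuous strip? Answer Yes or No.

Total = 525 m; ⌈525/175⌉ = 3.
The bound of 3 does not rule out 3, but exhaustive search shows no assignment into 3 paper rolls of capacity 175 m exists — the minimum is 4.

No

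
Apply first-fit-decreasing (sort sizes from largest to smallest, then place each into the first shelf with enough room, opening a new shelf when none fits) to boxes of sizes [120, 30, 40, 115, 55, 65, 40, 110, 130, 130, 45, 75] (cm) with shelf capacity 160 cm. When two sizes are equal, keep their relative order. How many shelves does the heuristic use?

Sorted descending: 130, 130, 120, 115, 110, 75, 65, 55, 45, 40, 40, 30.
  130 → shelf 1 (new)  [load 130/160]
  130 → shelf 2 (new)  [load 130/160]
  120 → shelf 3 (new)  [load 120/160]
  115 → shelf 4 (new)  [load 115/160]
  110 → shelf 5 (new)  [load 110/160]
  75 → shelf 6 (new)  [load 75/160]
  65 → shelf 6  [load 140/160]
  55 → shelf 7 (new)  [load 55/160]
  45 → shelf 4  [load 160/160]
  40 → shelf 3  [load 160/160]
  40 → shelf 5  [load 150/160]
  30 → shelf 1  [load 160/160]
7 shelves opened.

7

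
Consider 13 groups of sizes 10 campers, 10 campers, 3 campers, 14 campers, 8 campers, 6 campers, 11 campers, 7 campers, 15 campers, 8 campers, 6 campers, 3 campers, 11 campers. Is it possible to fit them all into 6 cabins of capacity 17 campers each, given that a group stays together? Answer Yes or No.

No

Total = 112 campers; ⌈112/17⌉ = 7.
At least 7 cabins are required, but only 6 are allowed.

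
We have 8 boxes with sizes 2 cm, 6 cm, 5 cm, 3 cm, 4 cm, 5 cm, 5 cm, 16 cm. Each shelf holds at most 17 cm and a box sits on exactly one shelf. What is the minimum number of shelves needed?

Total = 16 + 6 + 5 + 5 + 5 + 4 + 3 + 2 = 46 cm.
Lower bound: ⌈46/17⌉ = 3 shelves.
A packing using 3 shelves:
  shelf 1: 16 = 16
  shelf 2: 6 + 5 + 5 = 16
  shelf 3: 5 + 4 + 3 + 2 = 14
This matches the lower bound, so 3 is optimal.

3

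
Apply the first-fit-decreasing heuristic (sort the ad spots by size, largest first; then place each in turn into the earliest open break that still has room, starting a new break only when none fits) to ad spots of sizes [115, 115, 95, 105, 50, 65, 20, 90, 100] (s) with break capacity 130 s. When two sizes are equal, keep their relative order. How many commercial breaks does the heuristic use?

7

Sorted descending: 115, 115, 105, 100, 95, 90, 65, 50, 20.
  115 → break 1 (new)  [load 115/130]
  115 → break 2 (new)  [load 115/130]
  105 → break 3 (new)  [load 105/130]
  100 → break 4 (new)  [load 100/130]
  95 → break 5 (new)  [load 95/130]
  90 → break 6 (new)  [load 90/130]
  65 → break 7 (new)  [load 65/130]
  50 → break 7  [load 115/130]
  20 → break 3  [load 125/130]
7 commercial breaks opened.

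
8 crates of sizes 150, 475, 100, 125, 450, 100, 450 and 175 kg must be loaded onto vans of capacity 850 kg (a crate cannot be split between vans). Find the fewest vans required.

3

Total = 475 + 450 + 450 + 175 + 150 + 125 + 100 + 100 = 2025 kg.
Lower bound: ⌈2025/850⌉ = 3 vans.
A packing using 3 vans:
  van 1: 475 + 175 + 150 = 800
  van 2: 450 + 125 + 100 + 100 = 775
  van 3: 450 = 450
This matches the lower bound, so 3 is optimal.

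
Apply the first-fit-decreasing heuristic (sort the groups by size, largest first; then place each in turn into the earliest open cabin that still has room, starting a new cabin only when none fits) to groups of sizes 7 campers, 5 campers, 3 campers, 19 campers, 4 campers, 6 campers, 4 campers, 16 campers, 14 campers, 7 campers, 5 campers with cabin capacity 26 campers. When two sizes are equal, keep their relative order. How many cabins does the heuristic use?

4

Sorted descending: 19, 16, 14, 7, 7, 6, 5, 5, 4, 4, 3.
  19 → cabin 1 (new)  [load 19/26]
  16 → cabin 2 (new)  [load 16/26]
  14 → cabin 3 (new)  [load 14/26]
  7 → cabin 1  [load 26/26]
  7 → cabin 2  [load 23/26]
  6 → cabin 3  [load 20/26]
  5 → cabin 3  [load 25/26]
  5 → cabin 4 (new)  [load 5/26]
  4 → cabin 4  [load 9/26]
  4 → cabin 4  [load 13/26]
  3 → cabin 2  [load 26/26]
4 cabins opened.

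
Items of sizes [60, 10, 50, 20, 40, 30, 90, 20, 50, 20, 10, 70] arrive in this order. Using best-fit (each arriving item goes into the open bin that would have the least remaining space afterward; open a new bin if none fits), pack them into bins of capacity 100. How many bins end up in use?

5

  60 → bin 1 (new)  [load 60/100]
  10 → bin 1  [load 70/100]
  50 → bin 2 (new)  [load 50/100]
  20 → bin 1  [load 90/100]
  40 → bin 2  [load 90/100]
  30 → bin 3 (new)  [load 30/100]
  90 → bin 4 (new)  [load 90/100]
  20 → bin 3  [load 50/100]
  50 → bin 3  [load 100/100]
  20 → bin 5 (new)  [load 20/100]
  10 → bin 1  [load 100/100]
  70 → bin 5  [load 90/100]
5 bins opened.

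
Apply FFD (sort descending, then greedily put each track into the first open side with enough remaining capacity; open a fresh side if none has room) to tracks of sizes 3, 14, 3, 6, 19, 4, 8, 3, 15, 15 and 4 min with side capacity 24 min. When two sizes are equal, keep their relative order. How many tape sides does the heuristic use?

Sorted descending: 19, 15, 15, 14, 8, 6, 4, 4, 3, 3, 3.
  19 → side 1 (new)  [load 19/24]
  15 → side 2 (new)  [load 15/24]
  15 → side 3 (new)  [load 15/24]
  14 → side 4 (new)  [load 14/24]
  8 → side 2  [load 23/24]
  6 → side 3  [load 21/24]
  4 → side 1  [load 23/24]
  4 → side 4  [load 18/24]
  3 → side 3  [load 24/24]
  3 → side 4  [load 21/24]
  3 → side 4  [load 24/24]
4 tape sides opened.

4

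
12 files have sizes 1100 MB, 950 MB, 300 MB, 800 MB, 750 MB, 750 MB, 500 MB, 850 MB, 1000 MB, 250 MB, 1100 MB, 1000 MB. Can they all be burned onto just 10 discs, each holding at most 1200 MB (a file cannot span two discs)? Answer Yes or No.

Yes

A valid assignment using 10 discs:
  disc 1: 1100 = 1100
  disc 2: 1100 = 1100
  disc 3: 1000 = 1000
  disc 4: 1000 = 1000
  disc 5: 950 + 250 = 1200
  disc 6: 850 + 300 = 1150
  disc 7: 800 = 800
  disc 8: 750 = 750
  disc 9: 750 = 750
  disc 10: 500 = 500
Every load is within 1200 MB, so 10 discs suffice.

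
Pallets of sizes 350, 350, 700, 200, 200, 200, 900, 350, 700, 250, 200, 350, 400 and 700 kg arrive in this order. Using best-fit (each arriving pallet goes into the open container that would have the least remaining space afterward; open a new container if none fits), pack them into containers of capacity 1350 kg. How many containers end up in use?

5

  350 → container 1 (new)  [load 350/1350]
  350 → container 1  [load 700/1350]
  700 → container 2 (new)  [load 700/1350]
  200 → container 1  [load 900/1350]
  200 → container 1  [load 1100/1350]
  200 → container 1  [load 1300/1350]
  900 → container 3 (new)  [load 900/1350]
  350 → container 3  [load 1250/1350]
  700 → container 4 (new)  [load 700/1350]
  250 → container 2  [load 950/1350]
  200 → container 2  [load 1150/1350]
  350 → container 4  [load 1050/1350]
  400 → container 5 (new)  [load 400/1350]
  700 → container 5  [load 1100/1350]
5 containers opened.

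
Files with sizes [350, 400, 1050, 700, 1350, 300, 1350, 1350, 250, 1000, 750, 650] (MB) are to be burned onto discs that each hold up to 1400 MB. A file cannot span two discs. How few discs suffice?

7

Total = 1350 + 1350 + 1350 + 1050 + 1000 + 750 + 700 + 650 + 400 + 350 + 300 + 250 = 9500 MB.
Lower bound: ⌈9500/1400⌉ = 7 discs.
A packing using 7 discs:
  disc 1: 1350 = 1350
  disc 2: 1350 = 1350
  disc 3: 1350 = 1350
  disc 4: 1050 + 350 = 1400
  disc 5: 1000 + 400 = 1400
  disc 6: 750 + 650 = 1400
  disc 7: 700 + 300 + 250 = 1250
This matches the lower bound, so 7 is optimal.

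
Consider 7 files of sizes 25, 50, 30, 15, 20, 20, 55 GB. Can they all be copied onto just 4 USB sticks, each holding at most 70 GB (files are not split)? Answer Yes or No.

A valid assignment using 4 USB sticks:
  USB stick 1: 55 + 15 = 70
  USB stick 2: 50 + 20 = 70
  USB stick 3: 30 + 25 = 55
  USB stick 4: 20 = 20
Every load is within 70 GB, so 4 USB sticks suffice.

Yes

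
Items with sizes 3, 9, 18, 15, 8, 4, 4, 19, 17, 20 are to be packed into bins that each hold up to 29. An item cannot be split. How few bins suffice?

Total = 20 + 19 + 18 + 17 + 15 + 9 + 8 + 4 + 4 + 3 = 117.
Lower bound: ⌈117/29⌉ = 5 bins.
A packing using 5 bins:
  bin 1: 20 + 9 = 29
  bin 2: 19 + 8 = 27
  bin 3: 18 + 4 + 4 + 3 = 29
  bin 4: 17 = 17
  bin 5: 15 = 15
This matches the lower bound, so 5 is optimal.

5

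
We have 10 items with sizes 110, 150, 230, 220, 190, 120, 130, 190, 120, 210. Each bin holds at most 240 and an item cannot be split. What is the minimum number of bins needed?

8

Total = 230 + 220 + 210 + 190 + 190 + 150 + 130 + 120 + 120 + 110 = 1670.
Lower bound: ⌈1670/240⌉ = 7 bins.
A packing using 8 bins:
  bin 1: 230 = 230
  bin 2: 220 = 220
  bin 3: 210 = 210
  bin 4: 190 = 190
  bin 5: 190 = 190
  bin 6: 150 = 150
  bin 7: 130 + 110 = 240
  bin 8: 120 + 120 = 240
No arrangement into 7 bins stays within capacity, so 8 is optimal.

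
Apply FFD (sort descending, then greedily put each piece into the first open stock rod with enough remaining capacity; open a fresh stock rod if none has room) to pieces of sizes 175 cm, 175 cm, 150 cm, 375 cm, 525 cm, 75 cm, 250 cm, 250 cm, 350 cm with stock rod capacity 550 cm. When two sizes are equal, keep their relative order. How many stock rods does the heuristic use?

Sorted descending: 525, 375, 350, 250, 250, 175, 175, 150, 75.
  525 → stock rod 1 (new)  [load 525/550]
  375 → stock rod 2 (new)  [load 375/550]
  350 → stock rod 3 (new)  [load 350/550]
  250 → stock rod 4 (new)  [load 250/550]
  250 → stock rod 4  [load 500/550]
  175 → stock rod 2  [load 550/550]
  175 → stock rod 3  [load 525/550]
  150 → stock rod 5 (new)  [load 150/550]
  75 → stock rod 5  [load 225/550]
5 stock rods opened.

5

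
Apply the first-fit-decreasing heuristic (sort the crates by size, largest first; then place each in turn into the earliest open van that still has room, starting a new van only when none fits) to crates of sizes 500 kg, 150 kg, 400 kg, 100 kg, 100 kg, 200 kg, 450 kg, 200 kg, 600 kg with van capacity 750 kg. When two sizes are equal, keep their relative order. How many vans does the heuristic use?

Sorted descending: 600, 500, 450, 400, 200, 200, 150, 100, 100.
  600 → van 1 (new)  [load 600/750]
  500 → van 2 (new)  [load 500/750]
  450 → van 3 (new)  [load 450/750]
  400 → van 4 (new)  [load 400/750]
  200 → van 2  [load 700/750]
  200 → van 3  [load 650/750]
  150 → van 1  [load 750/750]
  100 → van 3  [load 750/750]
  100 → van 4  [load 500/750]
4 vans opened.

4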